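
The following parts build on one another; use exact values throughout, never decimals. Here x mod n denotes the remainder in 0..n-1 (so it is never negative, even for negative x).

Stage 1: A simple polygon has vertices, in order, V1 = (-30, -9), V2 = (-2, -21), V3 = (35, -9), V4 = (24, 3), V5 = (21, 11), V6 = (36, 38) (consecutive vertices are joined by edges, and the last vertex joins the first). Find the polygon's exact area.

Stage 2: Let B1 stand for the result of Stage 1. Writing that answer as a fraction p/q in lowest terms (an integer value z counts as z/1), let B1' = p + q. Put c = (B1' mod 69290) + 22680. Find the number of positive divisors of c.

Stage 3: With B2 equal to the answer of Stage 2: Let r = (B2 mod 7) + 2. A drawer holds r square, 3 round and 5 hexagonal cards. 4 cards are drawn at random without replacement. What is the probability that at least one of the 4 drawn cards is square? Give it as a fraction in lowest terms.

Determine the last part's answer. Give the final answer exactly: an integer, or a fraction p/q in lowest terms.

133/143

Stage 1: cross terms: (-30*-21 - -2*-9)=612, (-2*-9 - 35*-21)=753, (35*3 - 24*-9)=321, (24*11 - 21*3)=201, (21*38 - 36*11)=402, (36*-9 - -30*38)=816; twice the area = |3105| = 3105; area = 3105/2; answer 3105/2
Stage 2: B1 = 3105/2; threaded value p + q = 3107; c = 25787; 25787 = 107 * 241; number of divisors = (1+1) * (1+1) = 4; answer 4
Stage 3: B2 = 4; r = 6; total draws C(14,4) = 1001; complement C(8,4) = 70; favorable 1001 - 70 = 931; P = 133/143; answer 133/143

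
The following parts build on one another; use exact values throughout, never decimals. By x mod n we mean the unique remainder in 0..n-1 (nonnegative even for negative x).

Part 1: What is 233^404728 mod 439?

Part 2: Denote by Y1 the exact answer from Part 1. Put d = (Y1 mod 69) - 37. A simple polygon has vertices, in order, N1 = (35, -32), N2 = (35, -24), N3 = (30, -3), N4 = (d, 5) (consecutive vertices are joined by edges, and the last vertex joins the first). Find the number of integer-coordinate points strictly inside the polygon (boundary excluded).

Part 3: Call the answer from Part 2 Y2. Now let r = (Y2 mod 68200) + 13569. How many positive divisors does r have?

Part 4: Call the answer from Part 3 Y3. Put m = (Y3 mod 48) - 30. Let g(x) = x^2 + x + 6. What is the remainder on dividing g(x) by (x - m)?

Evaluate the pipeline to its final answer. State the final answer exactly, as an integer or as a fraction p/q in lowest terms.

762

Part 1: squarings mod 439: 233^1=233, 233^2=292, 233^4=98, 233^8=385, 233^16=282, 233^32=65, 233^64=274, 233^128=7, 233^256=49, 233^512=206, 233^1024=292, 233^2048=98, 233^4096=385, 233^8192=282, 233^16384=65, 233^32768=274, 233^65536=7, 233^131072=49, 233^262144=206; 233^404728 = 233^8 * 233^16 * 233^32 * 233^64 * 233^128 * 233^1024 * 233^2048 * 233^8192 * 233^131072 * 233^262144 = 282 (mod 439); answer 282
Part 2: Y1 = 282; d = -31; cross terms: (35*-24 - 35*-32)=280, (35*-3 - 30*-24)=615, (30*5 - -31*-3)=57, (-31*-32 - 35*5)=817; twice the area = |1769| = 1769; area = 1769/2; boundary points = 8 + 1 + 1 + 1 = 11; strictly interior points = area - boundary/2 + 1 = 880; answer 880
Part 3: Y2 = 880; r = 14449; 14449 is prime, so its only divisors are 1 and 14449; count = 2; answer 2
Part 4: Y3 = 2; m = -28; remainder = value at the root: 1*(-28)^2 + 1*(-28)^1 + 6 = (784) + (-28) + (6) = 762; answer 762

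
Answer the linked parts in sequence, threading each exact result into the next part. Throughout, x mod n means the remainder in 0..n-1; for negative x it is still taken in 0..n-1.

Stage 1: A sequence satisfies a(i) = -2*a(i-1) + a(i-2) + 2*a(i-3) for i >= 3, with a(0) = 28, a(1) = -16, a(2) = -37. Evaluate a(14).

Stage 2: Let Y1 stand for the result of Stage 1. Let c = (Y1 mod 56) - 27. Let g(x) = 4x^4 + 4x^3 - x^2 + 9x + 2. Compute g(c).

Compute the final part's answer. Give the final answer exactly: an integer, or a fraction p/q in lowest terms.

Stage 1: a(3) = -2*(-37) + 1*(-16) + 2*(28) = 114; iterating: a(3)=114, a(4)=-297, a(5)=634, a(6)=-1337, a(7)=2714, a(8)=-5497, a(9)=11034, a(10)=-22137, a(11)=44314, a(12)=-88697, a(13)=177434, a(14)=-354937; answer -354937
Stage 2: Y1 = -354937; c = 20; 4*(20)^4 + 4*(20)^3 - 1*(20)^2 + 9*(20)^1 + 2 = (640000) + (32000) + (-400) + (180) + (2) = 671782; answer 671782

671782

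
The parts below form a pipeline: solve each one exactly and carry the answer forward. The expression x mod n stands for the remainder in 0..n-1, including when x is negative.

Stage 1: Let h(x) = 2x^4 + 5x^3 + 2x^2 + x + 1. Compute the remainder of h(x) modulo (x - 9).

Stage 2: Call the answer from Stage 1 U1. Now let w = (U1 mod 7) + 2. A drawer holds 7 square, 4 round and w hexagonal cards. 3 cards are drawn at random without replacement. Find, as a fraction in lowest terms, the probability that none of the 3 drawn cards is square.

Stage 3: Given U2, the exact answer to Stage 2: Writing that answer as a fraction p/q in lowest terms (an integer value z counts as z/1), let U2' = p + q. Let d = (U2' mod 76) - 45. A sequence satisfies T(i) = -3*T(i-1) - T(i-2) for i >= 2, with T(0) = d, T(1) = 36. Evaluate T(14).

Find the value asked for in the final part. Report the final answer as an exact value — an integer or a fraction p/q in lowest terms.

Stage 1: remainder = value at the root: 2*(9)^4 + 5*(9)^3 + 2*(9)^2 + 1*(9)^1 + 1 = (13122) + (3645) + (162) + (9) + (1) = 16939; answer 16939
Stage 2: U1 = 16939; w = 8; total draws C(19,3) = 969; favorable C(12,3) = 220; P = 220/969; answer 220/969
Stage 3: U2 = 220/969; threaded value p + q = 1189; d = 4; T(2) = -3*(36) - 1*(4) = -112; iterating: T(2)=-112, T(3)=300, T(4)=-788, T(5)=2064, T(6)=-5404, T(7)=14148, T(8)=-37040, T(9)=96972, T(10)=-253876, T(11)=664656, T(12)=-1740092, T(13)=4555620, T(14)=-11926768; answer -11926768

-11926768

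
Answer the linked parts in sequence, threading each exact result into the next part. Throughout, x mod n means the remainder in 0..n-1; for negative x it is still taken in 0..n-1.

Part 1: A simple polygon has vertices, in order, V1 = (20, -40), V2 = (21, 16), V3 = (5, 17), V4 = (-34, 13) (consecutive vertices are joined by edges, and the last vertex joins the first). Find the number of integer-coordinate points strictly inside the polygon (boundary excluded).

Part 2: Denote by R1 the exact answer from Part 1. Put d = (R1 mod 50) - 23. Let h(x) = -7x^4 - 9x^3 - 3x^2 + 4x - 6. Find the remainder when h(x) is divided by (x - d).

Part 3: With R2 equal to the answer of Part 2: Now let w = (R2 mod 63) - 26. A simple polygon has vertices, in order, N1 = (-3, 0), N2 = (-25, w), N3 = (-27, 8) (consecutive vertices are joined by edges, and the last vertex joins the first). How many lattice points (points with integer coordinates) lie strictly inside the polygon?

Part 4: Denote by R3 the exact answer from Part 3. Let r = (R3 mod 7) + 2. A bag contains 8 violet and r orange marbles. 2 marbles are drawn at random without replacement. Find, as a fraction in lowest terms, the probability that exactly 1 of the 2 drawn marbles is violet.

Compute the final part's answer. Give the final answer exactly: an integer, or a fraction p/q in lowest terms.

Part 1: cross terms: (20*16 - 21*-40)=1160, (21*17 - 5*16)=277, (5*13 - -34*17)=643, (-34*-40 - 20*13)=1100; twice the area = |3180| = 3180; area = 1590; boundary points = 1 + 1 + 1 + 1 = 4; strictly interior points = area - boundary/2 + 1 = 1589; answer 1589
Part 2: R1 = 1589; d = 16; remainder = value at the root: -7*(16)^4 - 9*(16)^3 - 3*(16)^2 + 4*(16)^1 - 6 = (-458752) + (-36864) + (-768) + (64) + (-6) = -496326; answer -496326
Part 3: R2 = -496326; w = 25; cross terms: (-3*25 - -25*0)=-75, (-25*8 - -27*25)=475, (-27*0 - -3*8)=24; twice the area = |424| = 424; area = 212; boundary points = 1 + 1 + 8 = 10; strictly interior points = area - boundary/2 + 1 = 208; answer 208
Part 4: R3 = 208; r = 7; total draws C(15,2) = 105; favorable C(8,1)*C(7,1) = 56; P = 8/15; answer 8/15

8/15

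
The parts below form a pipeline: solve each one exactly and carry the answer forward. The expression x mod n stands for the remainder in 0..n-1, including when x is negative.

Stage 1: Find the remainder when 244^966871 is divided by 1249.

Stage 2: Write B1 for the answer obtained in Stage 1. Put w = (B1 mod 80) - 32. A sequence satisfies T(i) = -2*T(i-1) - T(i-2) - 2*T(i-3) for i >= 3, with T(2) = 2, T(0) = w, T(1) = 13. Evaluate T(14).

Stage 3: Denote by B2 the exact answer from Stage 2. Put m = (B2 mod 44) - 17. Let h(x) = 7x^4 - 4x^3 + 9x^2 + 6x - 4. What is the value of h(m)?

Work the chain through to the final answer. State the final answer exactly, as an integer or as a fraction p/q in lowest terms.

567694

Stage 1: squarings mod 1249: 244^1=244, 244^2=833, 244^4=694, 244^8=771, 244^16=1166, 244^32=644, 244^64=68, 244^128=877, 244^256=994, 244^512=77, 244^1024=933, 244^2048=1185, 244^4096=349, 244^8192=648, 244^16384=240, 244^32768=146, 244^65536=83, 244^131072=644, 244^262144=68, 244^524288=877; 244^966871 = 244^1 * 244^2 * 244^4 * 244^16 * 244^64 * 244^128 * 244^16384 * 244^32768 * 244^131072 * 244^262144 * 244^524288 = 389 (mod 1249); answer 389
Stage 2: B1 = 389; w = 37; T(3) = -2*(2) - 1*(13) - 2*(37) = -91; iterating: T(3)=-91, T(4)=154, T(5)=-221, T(6)=470, T(7)=-1027, T(8)=2026, T(9)=-3965, T(10)=7958, T(11)=-16003, T(12)=31978, T(13)=-63869, T(14)=127766; answer 127766
Stage 3: B2 = 127766; m = 17; 7*(17)^4 - 4*(17)^3 + 9*(17)^2 + 6*(17)^1 - 4 = (584647) + (-19652) + (2601) + (102) + (-4) = 567694; answer 567694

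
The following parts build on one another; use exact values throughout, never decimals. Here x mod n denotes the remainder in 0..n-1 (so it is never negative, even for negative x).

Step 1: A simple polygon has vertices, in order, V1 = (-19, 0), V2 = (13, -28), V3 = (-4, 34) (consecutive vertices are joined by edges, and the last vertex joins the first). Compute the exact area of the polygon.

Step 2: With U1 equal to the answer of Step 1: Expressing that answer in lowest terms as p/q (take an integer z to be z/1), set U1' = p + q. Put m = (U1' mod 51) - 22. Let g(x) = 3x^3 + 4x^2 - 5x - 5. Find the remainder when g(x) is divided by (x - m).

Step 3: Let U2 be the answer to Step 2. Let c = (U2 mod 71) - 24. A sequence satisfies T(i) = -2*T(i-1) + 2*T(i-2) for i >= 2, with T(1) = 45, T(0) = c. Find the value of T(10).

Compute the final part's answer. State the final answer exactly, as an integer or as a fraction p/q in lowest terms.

Step 1: cross terms: (-19*-28 - 13*0)=532, (13*34 - -4*-28)=330, (-4*0 - -19*34)=646; twice the area = |1508| = 1508; area = 754; answer 754
Step 2: U1 = 754; threaded value p + q = 755; m = 19; remainder = value at the root: 3*(19)^3 + 4*(19)^2 - 5*(19)^1 - 5 = (20577) + (1444) + (-95) + (-5) = 21921; answer 21921
Step 3: U2 = 21921; c = 29; T(2) = -2*(45) + 2*(29) = -32; iterating: T(2)=-32, T(3)=154, T(4)=-372, T(5)=1052, T(6)=-2848, T(7)=7800, T(8)=-21296, T(9)=58192, T(10)=-158976; answer -158976

-158976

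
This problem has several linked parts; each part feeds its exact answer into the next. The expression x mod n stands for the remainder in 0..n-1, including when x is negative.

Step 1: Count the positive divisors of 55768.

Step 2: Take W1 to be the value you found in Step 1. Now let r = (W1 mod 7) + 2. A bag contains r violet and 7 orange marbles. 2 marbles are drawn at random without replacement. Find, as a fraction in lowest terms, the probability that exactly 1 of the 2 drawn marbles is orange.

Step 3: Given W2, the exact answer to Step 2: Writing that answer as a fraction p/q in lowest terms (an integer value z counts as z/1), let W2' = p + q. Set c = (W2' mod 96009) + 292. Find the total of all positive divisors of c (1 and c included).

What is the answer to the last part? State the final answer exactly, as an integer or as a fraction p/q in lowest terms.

474

Step 1: 55768 = 2^3 * 6971; number of divisors = (3+1) * (1+1) = 8; answer 8
Step 2: W1 = 8; r = 3; total draws C(10,2) = 45; favorable C(7,1)*C(3,1) = 21; P = 7/15; answer 7/15
Step 3: W2 = 7/15; threaded value p + q = 22; c = 314; 314 = 2 * 157; sigma = (1 + 2) * (1 + 157) = 3 * 158 = 474; answer 474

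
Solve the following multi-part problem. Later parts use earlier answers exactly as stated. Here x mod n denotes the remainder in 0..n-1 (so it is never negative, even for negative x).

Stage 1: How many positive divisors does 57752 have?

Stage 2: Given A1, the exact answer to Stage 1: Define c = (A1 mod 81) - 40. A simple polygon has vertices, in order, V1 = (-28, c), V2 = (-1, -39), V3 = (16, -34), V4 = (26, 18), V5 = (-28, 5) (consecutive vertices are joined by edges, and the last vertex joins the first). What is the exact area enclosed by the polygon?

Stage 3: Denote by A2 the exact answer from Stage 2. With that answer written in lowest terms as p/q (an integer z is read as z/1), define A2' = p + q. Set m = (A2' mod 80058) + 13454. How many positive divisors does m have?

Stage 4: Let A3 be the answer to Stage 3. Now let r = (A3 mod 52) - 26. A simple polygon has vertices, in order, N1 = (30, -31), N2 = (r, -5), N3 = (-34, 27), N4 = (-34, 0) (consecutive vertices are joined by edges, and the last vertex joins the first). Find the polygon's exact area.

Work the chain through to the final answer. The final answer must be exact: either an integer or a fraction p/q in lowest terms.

Stage 1: 57752 = 2^3 * 7219; number of divisors = (3+1) * (1+1) = 8; answer 8
Stage 2: A1 = 8; c = -32; cross terms: (-28*-39 - -1*-32)=1060, (-1*-34 - 16*-39)=658, (16*18 - 26*-34)=1172, (26*5 - -28*18)=634, (-28*-32 - -28*5)=1036; twice the area = |4560| = 4560; area = 2280; answer 2280
Stage 3: A2 = 2280; threaded value p + q = 2281; m = 15735; 15735 = 3 * 5 * 1049; number of divisors = (1+1) * (1+1) * (1+1) = 8; answer 8
Stage 4: A3 = 8; r = -18; cross terms: (30*-5 - -18*-31)=-708, (-18*27 - -34*-5)=-656, (-34*0 - -34*27)=918, (-34*-31 - 30*0)=1054; twice the area = |608| = 608; area = 304; answer 304

304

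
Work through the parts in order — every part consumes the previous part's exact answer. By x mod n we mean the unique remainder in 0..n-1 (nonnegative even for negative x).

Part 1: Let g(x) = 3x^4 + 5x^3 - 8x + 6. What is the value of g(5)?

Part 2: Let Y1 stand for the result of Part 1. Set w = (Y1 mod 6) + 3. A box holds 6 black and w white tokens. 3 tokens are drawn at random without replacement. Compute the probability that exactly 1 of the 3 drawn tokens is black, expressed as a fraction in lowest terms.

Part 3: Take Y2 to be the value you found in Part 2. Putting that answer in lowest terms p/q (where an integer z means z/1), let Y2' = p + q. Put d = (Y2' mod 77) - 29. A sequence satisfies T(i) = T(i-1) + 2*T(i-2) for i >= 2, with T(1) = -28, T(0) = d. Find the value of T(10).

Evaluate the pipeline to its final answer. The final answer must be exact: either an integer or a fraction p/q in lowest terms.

-13652

Part 1: 3*(5)^4 + 5*(5)^3 - 8*(5)^1 + 6 = (1875) + (625) + (-40) + (6) = 2466; answer 2466
Part 2: Y1 = 2466; w = 3; total draws C(9,3) = 84; favorable C(6,1)*C(3,2) = 18; P = 3/14; answer 3/14
Part 3: Y2 = 3/14; threaded value p + q = 17; d = -12; T(2) = 1*(-28) + 2*(-12) = -52; iterating: T(2)=-52, T(3)=-108, T(4)=-212, T(5)=-428, T(6)=-852, T(7)=-1708, T(8)=-3412, T(9)=-6828, T(10)=-13652; answer -13652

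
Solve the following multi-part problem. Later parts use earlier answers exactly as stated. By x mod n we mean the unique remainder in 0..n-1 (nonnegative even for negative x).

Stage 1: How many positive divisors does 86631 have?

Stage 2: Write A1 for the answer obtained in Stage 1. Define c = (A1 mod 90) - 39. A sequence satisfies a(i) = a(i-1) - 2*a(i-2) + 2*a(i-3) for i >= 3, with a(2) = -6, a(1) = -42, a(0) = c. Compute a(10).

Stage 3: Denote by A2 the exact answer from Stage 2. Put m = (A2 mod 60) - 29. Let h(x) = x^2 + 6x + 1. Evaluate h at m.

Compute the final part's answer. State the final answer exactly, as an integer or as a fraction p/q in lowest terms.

Stage 1: 86631 = 3 * 67 * 431; number of divisors = (1+1) * (1+1) * (1+1) = 8; answer 8
Stage 2: A1 = 8; c = -31; a(3) = 1*(-6) - 2*(-42) + 2*(-31) = 16; iterating: a(3)=16, a(4)=-56, a(5)=-100, a(6)=44, a(7)=132, a(8)=-156, a(9)=-332, a(10)=244; answer 244
Stage 3: A2 = 244; m = -25; 1*(-25)^2 + 6*(-25)^1 + 1 = (625) + (-150) + (1) = 476; answer 476

476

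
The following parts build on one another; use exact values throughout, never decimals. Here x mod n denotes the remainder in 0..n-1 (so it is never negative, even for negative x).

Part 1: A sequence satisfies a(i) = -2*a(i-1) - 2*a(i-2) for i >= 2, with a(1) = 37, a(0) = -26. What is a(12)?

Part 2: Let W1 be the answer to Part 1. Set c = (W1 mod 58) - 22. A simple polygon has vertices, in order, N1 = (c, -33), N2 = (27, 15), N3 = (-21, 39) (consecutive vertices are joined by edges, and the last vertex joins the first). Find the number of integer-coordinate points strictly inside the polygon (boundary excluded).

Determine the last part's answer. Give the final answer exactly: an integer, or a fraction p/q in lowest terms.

1246

Part 1: a(2) = -2*(37) - 2*(-26) = -22; iterating: a(2)=-22, a(3)=-30, a(4)=104, a(5)=-148, a(6)=88, a(7)=120, a(8)=-416, a(9)=592, a(10)=-352, a(11)=-480, a(12)=1664; answer 1664
Part 2: W1 = 1664; c = 18; cross terms: (18*15 - 27*-33)=1161, (27*39 - -21*15)=1368, (-21*-33 - 18*39)=-9; twice the area = |2520| = 2520; area = 1260; boundary points = 3 + 24 + 3 = 30; strictly interior points = area - boundary/2 + 1 = 1246; answer 1246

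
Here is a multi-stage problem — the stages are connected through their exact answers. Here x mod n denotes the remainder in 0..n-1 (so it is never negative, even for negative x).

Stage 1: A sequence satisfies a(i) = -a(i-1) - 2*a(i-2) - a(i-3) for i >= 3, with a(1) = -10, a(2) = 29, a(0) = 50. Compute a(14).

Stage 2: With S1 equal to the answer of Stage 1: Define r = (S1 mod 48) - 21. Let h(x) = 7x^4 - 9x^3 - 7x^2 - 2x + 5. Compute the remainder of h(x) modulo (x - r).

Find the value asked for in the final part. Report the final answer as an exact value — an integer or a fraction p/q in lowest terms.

113646

Stage 1: a(3) = -1*(29) - 2*(-10) - 1*(50) = -59; iterating: a(3)=-59, a(4)=11, a(5)=78, a(6)=-41, a(7)=-126, a(8)=130, a(9)=163, a(10)=-297, a(11)=-159, a(12)=590, a(13)=25, a(14)=-1046; answer -1046
Stage 2: S1 = -1046; r = -11; remainder = value at the root: 7*(-11)^4 - 9*(-11)^3 - 7*(-11)^2 - 2*(-11)^1 + 5 = (102487) + (11979) + (-847) + (22) + (5) = 113646; answer 113646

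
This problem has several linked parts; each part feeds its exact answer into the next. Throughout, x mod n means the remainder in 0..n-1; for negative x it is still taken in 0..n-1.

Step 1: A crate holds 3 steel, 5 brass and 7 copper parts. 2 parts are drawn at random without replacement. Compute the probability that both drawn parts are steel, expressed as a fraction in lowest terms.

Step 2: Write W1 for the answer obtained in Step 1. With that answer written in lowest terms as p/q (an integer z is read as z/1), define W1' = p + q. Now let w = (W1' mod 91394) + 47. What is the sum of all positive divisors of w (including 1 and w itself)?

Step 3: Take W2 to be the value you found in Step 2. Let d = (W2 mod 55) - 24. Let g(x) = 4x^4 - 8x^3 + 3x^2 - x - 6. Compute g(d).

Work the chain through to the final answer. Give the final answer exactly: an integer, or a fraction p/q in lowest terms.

1564

Step 1: total draws C(15,2) = 105; favorable C(3,2) = 3; P = 1/35; answer 1/35
Step 2: W1 = 1/35; threaded value p + q = 36; w = 83; 83 is prime, so its only divisors are 1 and 83; sigma = 1 + 83 = 84; answer 84
Step 3: W2 = 84; d = 5; 4*(5)^4 - 8*(5)^3 + 3*(5)^2 - 1*(5)^1 - 6 = (2500) + (-1000) + (75) + (-5) + (-6) = 1564; answer 1564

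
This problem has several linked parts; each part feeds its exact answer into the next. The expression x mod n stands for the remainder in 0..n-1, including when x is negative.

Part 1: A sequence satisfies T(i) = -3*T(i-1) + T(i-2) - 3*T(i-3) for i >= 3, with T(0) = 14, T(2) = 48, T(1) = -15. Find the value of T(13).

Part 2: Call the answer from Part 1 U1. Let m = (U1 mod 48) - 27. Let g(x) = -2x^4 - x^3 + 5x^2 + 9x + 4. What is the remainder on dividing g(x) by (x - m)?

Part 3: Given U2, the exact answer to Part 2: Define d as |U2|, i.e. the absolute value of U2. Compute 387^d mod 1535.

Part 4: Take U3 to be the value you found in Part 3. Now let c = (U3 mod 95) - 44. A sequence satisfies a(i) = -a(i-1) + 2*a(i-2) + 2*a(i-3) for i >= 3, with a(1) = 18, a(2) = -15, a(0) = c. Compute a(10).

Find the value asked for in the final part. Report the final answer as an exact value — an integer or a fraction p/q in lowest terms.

675

Part 1: T(3) = -3*(48) + 1*(-15) - 3*(14) = -201; iterating: T(3)=-201, T(4)=696, T(5)=-2433, T(6)=8598, T(7)=-30315, T(8)=106842, T(9)=-376635, T(10)=1327692, T(11)=-4680237, T(12)=16498308, T(13)=-58158237; answer -58158237
Part 2: U1 = -58158237; m = -24; remainder = value at the root: -2*(-24)^4 - 1*(-24)^3 + 5*(-24)^2 + 9*(-24)^1 + 4 = (-663552) + (13824) + (2880) + (-216) + (4) = -647060; answer -647060
Part 3: U2 = -647060; d = 647060; squarings mod 1535: 387^1=387, 387^2=874, 387^4=981, 387^8=1451, 387^16=916, 387^32=946, 387^64=11, 387^128=121, 387^256=826, 387^512=736, 387^1024=1376, 387^2048=721, 387^4096=1011, 387^8192=1346, 387^16384=416, 387^32768=1136, 387^65536=1096, 387^131072=846, 387^262144=406, 387^524288=591; 387^647060 = 387^4 * 387^16 * 387^128 * 387^256 * 387^512 * 387^1024 * 387^2048 * 387^4096 * 387^16384 * 387^32768 * 387^65536 * 387^524288 = 1146 (mod 1535); answer 1146
Part 4: U3 = 1146; c = -38; a(3) = -1*(-15) + 2*(18) + 2*(-38) = -25; iterating: a(3)=-25, a(4)=31, a(5)=-111, a(6)=123, a(7)=-283, a(8)=307, a(9)=-627, a(10)=675; answer 675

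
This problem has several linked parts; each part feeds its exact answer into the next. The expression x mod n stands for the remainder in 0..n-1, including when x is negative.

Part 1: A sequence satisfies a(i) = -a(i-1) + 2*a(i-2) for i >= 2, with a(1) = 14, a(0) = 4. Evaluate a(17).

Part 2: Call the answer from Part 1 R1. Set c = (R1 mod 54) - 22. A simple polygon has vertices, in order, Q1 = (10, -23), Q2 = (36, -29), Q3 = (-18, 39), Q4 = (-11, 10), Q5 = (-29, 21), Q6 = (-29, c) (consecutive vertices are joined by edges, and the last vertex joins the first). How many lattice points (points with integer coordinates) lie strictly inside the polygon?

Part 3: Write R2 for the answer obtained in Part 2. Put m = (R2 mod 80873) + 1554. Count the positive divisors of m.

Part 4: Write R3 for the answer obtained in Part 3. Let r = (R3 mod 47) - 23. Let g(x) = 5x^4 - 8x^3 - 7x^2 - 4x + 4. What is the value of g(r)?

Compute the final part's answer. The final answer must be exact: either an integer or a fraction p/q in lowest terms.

Part 1: a(2) = -1*(14) + 2*(4) = -6; iterating: a(2)=-6, a(3)=34, a(4)=-46, a(5)=114, a(6)=-206, a(7)=434, a(8)=-846, a(9)=1714, a(10)=-3406, a(11)=6834, a(12)=-13646, a(13)=27314, a(14)=-54606, a(15)=109234, a(16)=-218446, a(17)=436914; answer 436914
Part 2: R1 = 436914; c = -22; cross terms: (10*-29 - 36*-23)=538, (36*39 - -18*-29)=882, (-18*10 - -11*39)=249, (-11*21 - -29*10)=59, (-29*-22 - -29*21)=1247, (-29*-23 - 10*-22)=887; twice the area = |3862| = 3862; area = 1931; boundary points = 2 + 2 + 1 + 1 + 43 + 1 = 50; strictly interior points = area - boundary/2 + 1 = 1907; answer 1907
Part 3: R2 = 1907; m = 3461; 3461 is prime, so its only divisors are 1 and 3461; count = 2; answer 2
Part 4: R3 = 2; r = -21; 5*(-21)^4 - 8*(-21)^3 - 7*(-21)^2 - 4*(-21)^1 + 4 = (972405) + (74088) + (-3087) + (84) + (4) = 1043494; answer 1043494

1043494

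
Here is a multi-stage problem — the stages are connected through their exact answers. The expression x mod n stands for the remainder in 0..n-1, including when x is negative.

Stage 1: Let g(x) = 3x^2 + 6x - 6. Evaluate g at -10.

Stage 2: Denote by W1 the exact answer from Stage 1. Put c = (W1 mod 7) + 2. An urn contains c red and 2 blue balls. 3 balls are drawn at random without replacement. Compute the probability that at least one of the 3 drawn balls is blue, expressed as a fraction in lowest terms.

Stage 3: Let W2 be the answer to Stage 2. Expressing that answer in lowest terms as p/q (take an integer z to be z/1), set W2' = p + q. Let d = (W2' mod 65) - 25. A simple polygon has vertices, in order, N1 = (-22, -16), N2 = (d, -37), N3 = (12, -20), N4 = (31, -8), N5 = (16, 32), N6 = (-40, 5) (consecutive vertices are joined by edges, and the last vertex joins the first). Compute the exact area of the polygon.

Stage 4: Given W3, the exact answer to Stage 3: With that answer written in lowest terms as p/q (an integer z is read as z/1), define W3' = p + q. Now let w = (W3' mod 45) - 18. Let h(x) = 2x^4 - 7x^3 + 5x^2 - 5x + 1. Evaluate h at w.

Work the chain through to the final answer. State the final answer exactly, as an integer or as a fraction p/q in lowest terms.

Stage 1: 3*(-10)^2 + 6*(-10)^1 - 6 = (300) + (-60) + (-6) = 234; answer 234
Stage 2: W1 = 234; c = 5; total draws C(7,3) = 35; complement C(5,3) = 10; favorable 35 - 10 = 25; P = 5/7; answer 5/7
Stage 3: W2 = 5/7; threaded value p + q = 12; d = -13; cross terms: (-22*-37 - -13*-16)=606, (-13*-20 - 12*-37)=704, (12*-8 - 31*-20)=524, (31*32 - 16*-8)=1120, (16*5 - -40*32)=1360, (-40*-16 - -22*5)=750; twice the area = |5064| = 5064; area = 2532; answer 2532
Stage 4: W3 = 2532; threaded value p + q = 2533; w = -5; 2*(-5)^4 - 7*(-5)^3 + 5*(-5)^2 - 5*(-5)^1 + 1 = (1250) + (875) + (125) + (25) + (1) = 2276; answer 2276

2276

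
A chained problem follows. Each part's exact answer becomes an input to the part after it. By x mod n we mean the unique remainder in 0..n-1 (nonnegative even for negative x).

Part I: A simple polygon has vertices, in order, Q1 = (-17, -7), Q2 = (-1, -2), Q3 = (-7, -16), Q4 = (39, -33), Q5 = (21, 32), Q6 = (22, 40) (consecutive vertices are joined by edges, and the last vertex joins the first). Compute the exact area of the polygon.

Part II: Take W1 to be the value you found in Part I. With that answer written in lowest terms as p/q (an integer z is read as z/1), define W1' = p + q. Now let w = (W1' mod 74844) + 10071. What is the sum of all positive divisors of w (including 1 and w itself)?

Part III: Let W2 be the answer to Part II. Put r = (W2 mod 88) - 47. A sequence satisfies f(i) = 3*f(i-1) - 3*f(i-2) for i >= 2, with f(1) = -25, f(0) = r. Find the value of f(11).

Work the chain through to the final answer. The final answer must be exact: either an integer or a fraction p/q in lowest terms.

-4860

Part I: cross terms: (-17*-2 - -1*-7)=27, (-1*-16 - -7*-2)=2, (-7*-33 - 39*-16)=855, (39*32 - 21*-33)=1941, (21*40 - 22*32)=136, (22*-7 - -17*40)=526; twice the area = |3487| = 3487; area = 3487/2; answer 3487/2
Part II: W1 = 3487/2; threaded value p + q = 3489; w = 13560; 13560 = 2^3 * 3 * 5 * 113; sigma = (1 + 2 + 4 + 8) * (1 + 3) * (1 + 5) * (1 + 113) = 15 * 4 * 6 * 114 = 41040; answer 41040
Part III: W2 = 41040; r = -15; f(2) = 3*(-25) - 3*(-15) = -30; iterating: f(2)=-30, f(3)=-15, f(4)=45, f(5)=180, f(6)=405, f(7)=675, f(8)=810, f(9)=405, f(10)=-1215, f(11)=-4860; answer -4860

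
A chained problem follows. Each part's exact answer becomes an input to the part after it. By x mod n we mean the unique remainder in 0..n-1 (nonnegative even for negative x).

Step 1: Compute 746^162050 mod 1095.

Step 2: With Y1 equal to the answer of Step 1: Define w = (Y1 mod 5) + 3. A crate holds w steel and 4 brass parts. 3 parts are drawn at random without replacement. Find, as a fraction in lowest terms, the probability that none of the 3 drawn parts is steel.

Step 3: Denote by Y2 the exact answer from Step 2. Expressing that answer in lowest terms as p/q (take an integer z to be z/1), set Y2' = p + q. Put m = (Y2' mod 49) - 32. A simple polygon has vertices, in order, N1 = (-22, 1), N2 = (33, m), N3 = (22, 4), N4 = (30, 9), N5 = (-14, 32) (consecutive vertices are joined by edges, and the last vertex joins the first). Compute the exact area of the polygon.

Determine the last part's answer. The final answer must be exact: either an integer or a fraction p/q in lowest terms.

Step 1: squarings mod 1095: 746^1=746, 746^2=256, 746^4=931, 746^8=616, 746^16=586, 746^32=661, 746^64=16, 746^128=256, 746^256=931, 746^512=616, 746^1024=586, 746^2048=661, 746^4096=16, 746^8192=256, 746^16384=931, 746^32768=616, 746^65536=586, 746^131072=661; 746^162050 = 746^2 * 746^256 * 746^2048 * 746^4096 * 746^8192 * 746^16384 * 746^131072 = 661 (mod 1095); answer 661
Step 2: Y1 = 661; w = 4; total draws C(8,3) = 56; favorable C(4,3) = 4; P = 1/14; answer 1/14
Step 3: Y2 = 1/14; threaded value p + q = 15; m = -17; cross terms: (-22*-17 - 33*1)=341, (33*4 - 22*-17)=506, (22*9 - 30*4)=78, (30*32 - -14*9)=1086, (-14*1 - -22*32)=690; twice the area = |2701| = 2701; area = 2701/2; answer 2701/2

2701/2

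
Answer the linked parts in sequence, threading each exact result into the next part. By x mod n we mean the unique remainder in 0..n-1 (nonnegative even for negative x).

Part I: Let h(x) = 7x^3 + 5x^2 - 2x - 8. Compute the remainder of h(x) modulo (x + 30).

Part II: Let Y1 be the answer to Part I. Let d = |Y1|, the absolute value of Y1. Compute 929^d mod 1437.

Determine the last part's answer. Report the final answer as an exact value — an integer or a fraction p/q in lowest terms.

460

Part I: remainder = value at the root: 7*(-30)^3 + 5*(-30)^2 - 2*(-30)^1 - 8 = (-189000) + (4500) + (60) + (-8) = -184448; answer -184448
Part II: Y1 = -184448; d = 184448; squarings mod 1437: 929^1=929, 929^2=841, 929^4=277, 929^8=568, 929^16=736, 929^32=1384, 929^64=1372, 929^128=1351, 929^256=211, 929^512=1411, 929^1024=676, 929^2048=10, 929^4096=100, 929^8192=1378, 929^16384=607, 929^32768=577, 929^65536=982, 929^131072=97; 929^184448 = 929^128 * 929^4096 * 929^16384 * 929^32768 * 929^131072 = 460 (mod 1437); answer 460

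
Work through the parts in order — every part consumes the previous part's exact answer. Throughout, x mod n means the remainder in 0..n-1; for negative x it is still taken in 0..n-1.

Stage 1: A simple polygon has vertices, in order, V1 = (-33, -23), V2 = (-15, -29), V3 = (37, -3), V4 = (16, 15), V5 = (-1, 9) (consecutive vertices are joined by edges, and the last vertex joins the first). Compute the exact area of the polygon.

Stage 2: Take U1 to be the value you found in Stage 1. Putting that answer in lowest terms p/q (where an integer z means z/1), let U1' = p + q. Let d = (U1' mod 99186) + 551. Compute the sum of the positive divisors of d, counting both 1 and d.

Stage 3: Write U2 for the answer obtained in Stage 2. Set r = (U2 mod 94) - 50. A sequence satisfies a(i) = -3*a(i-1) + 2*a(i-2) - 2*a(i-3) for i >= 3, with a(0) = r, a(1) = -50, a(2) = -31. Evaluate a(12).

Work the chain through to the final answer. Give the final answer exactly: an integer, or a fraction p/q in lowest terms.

76859

Stage 1: cross terms: (-33*-29 - -15*-23)=612, (-15*-3 - 37*-29)=1118, (37*15 - 16*-3)=603, (16*9 - -1*15)=159, (-1*-23 - -33*9)=320; twice the area = |2812| = 2812; area = 1406; answer 1406
Stage 2: U1 = 1406; threaded value p + q = 1407; d = 1958; 1958 = 2 * 11 * 89; sigma = (1 + 2) * (1 + 11) * (1 + 89) = 3 * 12 * 90 = 3240; answer 3240
Stage 3: U2 = 3240; r = -6; a(3) = -3*(-31) + 2*(-50) - 2*(-6) = 5; iterating: a(3)=5, a(4)=23, a(5)=3, a(6)=27, a(7)=-121, a(8)=411, a(9)=-1529, a(10)=5651, a(11)=-20833, a(12)=76859; answer 76859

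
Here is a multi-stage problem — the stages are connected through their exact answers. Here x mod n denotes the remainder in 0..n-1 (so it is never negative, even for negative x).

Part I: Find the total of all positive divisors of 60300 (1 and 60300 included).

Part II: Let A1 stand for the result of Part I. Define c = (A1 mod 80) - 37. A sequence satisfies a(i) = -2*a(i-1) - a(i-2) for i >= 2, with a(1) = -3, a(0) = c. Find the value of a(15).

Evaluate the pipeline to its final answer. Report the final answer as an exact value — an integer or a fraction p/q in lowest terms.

Part I: 60300 = 2^2 * 3^2 * 5^2 * 67; sigma = (1 + 2 + 4) * (1 + 3 + 9) * (1 + 5 + 25) * (1 + 67) = 7 * 13 * 31 * 68 = 191828; answer 191828
Part II: A1 = 191828; c = 31; a(2) = -2*(-3) - 1*(31) = -25; iterating: a(2)=-25, a(3)=53, a(4)=-81, a(5)=109, a(6)=-137, a(7)=165, a(8)=-193, a(9)=221, a(10)=-249, a(11)=277, a(12)=-305, a(13)=333, a(14)=-361, a(15)=389; answer 389

389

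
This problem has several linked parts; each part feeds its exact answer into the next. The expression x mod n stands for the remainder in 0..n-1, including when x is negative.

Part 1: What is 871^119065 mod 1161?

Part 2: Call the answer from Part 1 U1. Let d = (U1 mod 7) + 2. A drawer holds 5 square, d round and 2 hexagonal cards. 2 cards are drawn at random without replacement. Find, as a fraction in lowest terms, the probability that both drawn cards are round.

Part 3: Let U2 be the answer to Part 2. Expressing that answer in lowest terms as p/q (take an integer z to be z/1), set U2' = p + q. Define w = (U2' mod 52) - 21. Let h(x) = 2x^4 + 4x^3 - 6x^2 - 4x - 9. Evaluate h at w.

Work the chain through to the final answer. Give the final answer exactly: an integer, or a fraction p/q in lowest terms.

33735

Part 1: squarings mod 1161: 871^1=871, 871^2=508, 871^4=322, 871^8=355, 871^16=637, 871^32=580, 871^64=871, 871^128=508, 871^256=322, 871^512=355, 871^1024=637, 871^2048=580, 871^4096=871, 871^8192=508, 871^16384=322, 871^32768=355, 871^65536=637; 871^119065 = 871^1 * 871^8 * 871^16 * 871^256 * 871^4096 * 871^16384 * 871^32768 * 871^65536 = 1024 (mod 1161); answer 1024
Part 2: U1 = 1024; d = 4; total draws C(11,2) = 55; favorable C(4,2) = 6; P = 6/55; answer 6/55
Part 3: U2 = 6/55; threaded value p + q = 61; w = -12; 2*(-12)^4 + 4*(-12)^3 - 6*(-12)^2 - 4*(-12)^1 - 9 = (41472) + (-6912) + (-864) + (48) + (-9) = 33735; answer 33735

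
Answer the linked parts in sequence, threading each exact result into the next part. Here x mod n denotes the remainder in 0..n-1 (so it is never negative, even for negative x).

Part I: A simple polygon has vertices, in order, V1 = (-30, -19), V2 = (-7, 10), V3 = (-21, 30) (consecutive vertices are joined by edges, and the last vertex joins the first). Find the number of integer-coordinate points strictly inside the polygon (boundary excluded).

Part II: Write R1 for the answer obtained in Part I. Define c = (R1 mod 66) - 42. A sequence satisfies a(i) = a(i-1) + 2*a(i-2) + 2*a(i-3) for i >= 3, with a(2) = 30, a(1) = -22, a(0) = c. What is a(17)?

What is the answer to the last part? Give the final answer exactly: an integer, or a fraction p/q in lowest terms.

-405842

Part I: cross terms: (-30*10 - -7*-19)=-433, (-7*30 - -21*10)=0, (-21*-19 - -30*30)=1299; twice the area = |866| = 866; area = 433; boundary points = 1 + 2 + 1 = 4; strictly interior points = area - boundary/2 + 1 = 432; answer 432
Part II: R1 = 432; c = -6; a(3) = 1*(30) + 2*(-22) + 2*(-6) = -26; iterating: a(3)=-26, a(4)=-10, a(5)=-2, a(6)=-74, a(7)=-98, a(8)=-250, a(9)=-594, a(10)=-1290, a(11)=-2978, a(12)=-6746, a(13)=-15282, a(14)=-34730, a(15)=-78786, a(16)=-178810, a(17)=-405842; answer -405842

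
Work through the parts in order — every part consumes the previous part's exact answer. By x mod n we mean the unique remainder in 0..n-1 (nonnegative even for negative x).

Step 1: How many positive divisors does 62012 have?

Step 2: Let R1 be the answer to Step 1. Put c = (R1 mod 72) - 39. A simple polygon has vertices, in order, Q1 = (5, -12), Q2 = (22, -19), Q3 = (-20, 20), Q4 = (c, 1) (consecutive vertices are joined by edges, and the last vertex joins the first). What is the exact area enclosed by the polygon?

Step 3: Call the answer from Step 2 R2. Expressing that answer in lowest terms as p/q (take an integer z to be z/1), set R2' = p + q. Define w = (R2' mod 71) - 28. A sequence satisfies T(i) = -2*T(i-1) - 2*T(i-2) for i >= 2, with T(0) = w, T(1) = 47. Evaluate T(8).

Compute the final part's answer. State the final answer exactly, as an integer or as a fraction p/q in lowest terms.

Step 1: 62012 = 2^2 * 37 * 419; number of divisors = (2+1) * (1+1) * (1+1) = 12; answer 12
Step 2: R1 = 12; c = -27; cross terms: (5*-19 - 22*-12)=169, (22*20 - -20*-19)=60, (-20*1 - -27*20)=520, (-27*-12 - 5*1)=319; twice the area = |1068| = 1068; area = 534; answer 534
Step 3: R2 = 534; threaded value p + q = 535; w = 10; T(2) = -2*(47) - 2*(10) = -114; iterating: T(2)=-114, T(3)=134, T(4)=-40, T(5)=-188, T(6)=456, T(7)=-536, T(8)=160; answer 160

160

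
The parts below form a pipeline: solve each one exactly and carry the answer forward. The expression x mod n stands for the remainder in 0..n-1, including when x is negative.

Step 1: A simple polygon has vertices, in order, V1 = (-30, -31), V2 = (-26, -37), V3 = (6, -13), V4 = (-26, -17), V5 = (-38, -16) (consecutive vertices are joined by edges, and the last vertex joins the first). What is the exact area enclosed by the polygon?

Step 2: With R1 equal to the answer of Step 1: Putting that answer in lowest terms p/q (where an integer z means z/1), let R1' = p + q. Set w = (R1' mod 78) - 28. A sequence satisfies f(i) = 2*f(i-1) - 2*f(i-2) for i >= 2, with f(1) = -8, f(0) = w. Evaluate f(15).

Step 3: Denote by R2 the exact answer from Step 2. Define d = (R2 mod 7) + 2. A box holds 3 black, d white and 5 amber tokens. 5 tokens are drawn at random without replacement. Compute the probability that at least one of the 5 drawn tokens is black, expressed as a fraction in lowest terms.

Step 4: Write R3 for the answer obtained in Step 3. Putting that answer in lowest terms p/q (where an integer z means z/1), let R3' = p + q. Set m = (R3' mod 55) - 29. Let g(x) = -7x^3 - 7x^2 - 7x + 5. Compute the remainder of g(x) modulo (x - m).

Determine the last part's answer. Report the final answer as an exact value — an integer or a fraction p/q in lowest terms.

Step 1: cross terms: (-30*-37 - -26*-31)=304, (-26*-13 - 6*-37)=560, (6*-17 - -26*-13)=-440, (-26*-16 - -38*-17)=-230, (-38*-31 - -30*-16)=698; twice the area = |892| = 892; area = 446; answer 446
Step 2: R1 = 446; threaded value p + q = 447; w = 29; f(2) = 2*(-8) - 2*(29) = -74; iterating: f(2)=-74, f(3)=-132, f(4)=-116, f(5)=32, f(6)=296, f(7)=528, f(8)=464, f(9)=-128, f(10)=-1184, f(11)=-2112, f(12)=-1856, f(13)=512, f(14)=4736, f(15)=8448; answer 8448
Step 3: R2 = 8448; d = 8; total draws C(16,5) = 4368; complement C(13,5) = 1287; favorable 4368 - 1287 = 3081; P = 79/112; answer 79/112
Step 4: R3 = 79/112; threaded value p + q = 191; m = -3; remainder = value at the root: -7*(-3)^3 - 7*(-3)^2 - 7*(-3)^1 + 5 = (189) + (-63) + (21) + (5) = 152; answer 152

152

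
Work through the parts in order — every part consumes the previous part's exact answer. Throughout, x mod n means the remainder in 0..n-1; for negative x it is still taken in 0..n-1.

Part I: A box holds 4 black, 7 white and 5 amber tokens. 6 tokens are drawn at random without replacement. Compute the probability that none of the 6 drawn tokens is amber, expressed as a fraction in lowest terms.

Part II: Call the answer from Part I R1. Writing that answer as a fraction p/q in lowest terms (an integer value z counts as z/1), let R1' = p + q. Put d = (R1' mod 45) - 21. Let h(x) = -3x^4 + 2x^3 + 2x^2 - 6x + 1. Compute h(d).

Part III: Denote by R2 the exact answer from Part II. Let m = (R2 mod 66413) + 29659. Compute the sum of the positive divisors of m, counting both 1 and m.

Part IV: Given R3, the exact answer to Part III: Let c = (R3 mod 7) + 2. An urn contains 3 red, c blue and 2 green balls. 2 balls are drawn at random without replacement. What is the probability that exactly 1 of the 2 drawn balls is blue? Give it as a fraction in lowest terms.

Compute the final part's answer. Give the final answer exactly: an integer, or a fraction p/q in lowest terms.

10/21

Part I: total draws C(16,6) = 8008; favorable C(11,6) = 462; P = 3/52; answer 3/52
Part II: R1 = 3/52; threaded value p + q = 55; d = -11; -3*(-11)^4 + 2*(-11)^3 + 2*(-11)^2 - 6*(-11)^1 + 1 = (-43923) + (-2662) + (242) + (66) + (1) = -46276; answer -46276
Part III: R2 = -46276; m = 49796; 49796 = 2^2 * 59 * 211; sigma = (1 + 2 + 4) * (1 + 59) * (1 + 211) = 7 * 60 * 212 = 89040; answer 89040
Part IV: R3 = 89040; c = 2; total draws C(7,2) = 21; favorable C(2,1)*C(5,1) = 10; P = 10/21; answer 10/21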